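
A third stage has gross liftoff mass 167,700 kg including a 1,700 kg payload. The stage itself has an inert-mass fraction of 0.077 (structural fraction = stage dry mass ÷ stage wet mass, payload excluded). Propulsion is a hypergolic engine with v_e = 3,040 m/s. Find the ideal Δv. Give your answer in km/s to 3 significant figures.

Δv ≈ 7.45 km/s

Stage wet mass = m₀ − payload = 167,700 − 1,700 = 166,000 kg.
Stage dry mass = ε × stage wet mass = 0.077 × 166,000 = 12,782 kg.
Burnout mass m_f = stage dry + payload = 12,782 + 1,700 = 14,482 kg.
From the ideal rocket equation, Δv = v_e · ln(167,700/14,482) = 3040.0 × ln(11.58) = 3040.0 × 2.4493 ≈ 7446 m/s.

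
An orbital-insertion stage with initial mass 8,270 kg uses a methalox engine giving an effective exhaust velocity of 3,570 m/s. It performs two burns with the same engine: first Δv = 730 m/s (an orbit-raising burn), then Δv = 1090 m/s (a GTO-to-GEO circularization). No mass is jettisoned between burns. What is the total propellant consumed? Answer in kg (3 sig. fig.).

After the first burn: m = 8270 × exp(−730/3570.0) = 8270 × 0.81507 = 6,740.63 kg.
After the second burn: m = 6,740.63 × exp(−1090/3570.0) = 6,740.63 × 0.73689 = 4,967.1 kg.
Total propellant = m₀ − m_final = 8270 − 4,967.1 = 3,302.9 kg.

total propellant consumed ≈ 3300 kg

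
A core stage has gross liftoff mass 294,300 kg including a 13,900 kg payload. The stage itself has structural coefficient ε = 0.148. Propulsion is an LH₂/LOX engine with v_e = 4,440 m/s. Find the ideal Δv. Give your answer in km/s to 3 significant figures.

Stage wet mass = m₀ − payload = 294,300 − 13,900 = 280,400 kg.
Stage dry mass = ε × stage wet mass = 0.148 × 280,400 = 41,499.2 kg.
Burnout mass m_f = stage dry + payload = 41,499.2 + 13,900 = 55,399.2 kg.
Using Δv = v_e ln(m₀/m_f): Δv = v_e · ln(294,300/55,399.2) = 4440.0 × ln(5.312) = 4440.0 × 1.6700 ≈ 7415 m/s.

Δv ≈ 7.41 km/s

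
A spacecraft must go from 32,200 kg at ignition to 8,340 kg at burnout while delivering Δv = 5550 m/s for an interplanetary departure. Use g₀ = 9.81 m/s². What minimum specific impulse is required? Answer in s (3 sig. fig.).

Isp ≈ 419 s

ln(m₀/m_f) = ln(32200/8340) = ln(3.861) = 1.3509.
v_e = Δv / ln(m₀/m_f) = 5550 / 1.3509 = 4108.4 m/s.
Isp = v_e / g₀ = 4108.4 / 9.81 = 418.8 s.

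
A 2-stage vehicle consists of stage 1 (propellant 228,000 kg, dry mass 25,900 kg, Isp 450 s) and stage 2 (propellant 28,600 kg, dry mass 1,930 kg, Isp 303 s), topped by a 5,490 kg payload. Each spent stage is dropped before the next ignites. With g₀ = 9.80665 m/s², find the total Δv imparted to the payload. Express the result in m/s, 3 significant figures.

Ignition mass of stage 1 = 228,000+25,900 + 28,600+1,930 + 5,490 = 289,920 kg.
Stage 1: m₀ = 289,920 kg, m_f = 289,920 − 228,000 = 61,920 kg; Δv = 450×9.80665×ln(4.682) = 4413.0×1.5438 ≈ 6813 m/s.
Stage 2: m₀ = 36,020 kg, m_f = 36,020 − 28,600 = 7,420 kg; Δv = 303×9.80665×ln(4.854) = 2971.4×1.5799 ≈ 4695 m/s.
Total Δv = 6813 + 4695 = 11508 m/s.

Δv ≈ 11500 m/s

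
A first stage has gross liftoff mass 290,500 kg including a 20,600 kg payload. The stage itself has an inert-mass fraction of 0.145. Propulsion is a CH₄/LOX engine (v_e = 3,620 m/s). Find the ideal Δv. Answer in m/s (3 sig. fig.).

Stage wet mass = m₀ − payload = 290,500 − 20,600 = 269,900 kg.
Stage dry mass = ε × stage wet mass = 0.145 × 269,900 = 39,135.5 kg.
Burnout mass m_f = stage dry + payload = 39,135.5 + 20,600 = 59,735.5 kg.
Δv = v_e · ln(290,500/59,735.5) = 3620.0 × ln(4.863) = 3620.0 × 1.5817 ≈ 5726 m/s.

Δv ≈ 5730 m/s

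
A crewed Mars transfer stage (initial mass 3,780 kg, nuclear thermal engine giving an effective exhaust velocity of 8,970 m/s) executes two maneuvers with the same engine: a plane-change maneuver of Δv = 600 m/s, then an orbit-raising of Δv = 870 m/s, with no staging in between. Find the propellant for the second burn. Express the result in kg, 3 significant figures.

propellant for the second burn ≈ 327 kg

After the first burn: m = 3780 × exp(−600/8970.0) = 3780 × 0.93530 = 3,535.43 kg.
After the second burn: m = 3,535.43 × exp(−870/8970.0) = 3,535.43 × 0.90757 = 3,208.65 kg.
Second-burn propellant = 3,535.43 − 3,208.65 = 326.78 kg.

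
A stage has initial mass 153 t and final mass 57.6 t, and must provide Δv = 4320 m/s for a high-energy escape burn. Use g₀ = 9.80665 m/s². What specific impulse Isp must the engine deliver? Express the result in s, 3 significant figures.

ln(m₀/m_f) = ln(153000/57600) = ln(2.656) = 0.9769.
v_e = Δv / ln(m₀/m_f) = 4320 / 0.9769 = 4422.1 m/s.
Isp = v_e / g₀ = 4422.1 / 9.80665 = 450.9 s.

Isp ≈ 451 s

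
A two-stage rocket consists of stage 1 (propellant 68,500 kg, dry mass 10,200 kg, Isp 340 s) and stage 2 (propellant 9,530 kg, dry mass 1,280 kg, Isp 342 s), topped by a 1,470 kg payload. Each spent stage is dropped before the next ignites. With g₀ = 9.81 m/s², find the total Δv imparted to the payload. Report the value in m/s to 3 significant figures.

Δv ≈ 9680 m/s

Ignition mass of stage 1 = 68,500+10,200 + 9,530+1,280 + 1,470 = 90,980 kg.
Stage 1: m₀ = 90,980 kg, m_f = 90,980 − 68,500 = 22,480 kg; Δv = 340×9.81×ln(4.047) = 3335.4×1.3980 ≈ 4663 m/s.
Stage 2: m₀ = 12,280 kg, m_f = 12,280 − 9,530 = 2,750 kg; Δv = 342×9.81×ln(4.465) = 3355.0×1.4964 ≈ 5020 m/s.
Total Δv = 4663 + 5020 = 9683 m/s.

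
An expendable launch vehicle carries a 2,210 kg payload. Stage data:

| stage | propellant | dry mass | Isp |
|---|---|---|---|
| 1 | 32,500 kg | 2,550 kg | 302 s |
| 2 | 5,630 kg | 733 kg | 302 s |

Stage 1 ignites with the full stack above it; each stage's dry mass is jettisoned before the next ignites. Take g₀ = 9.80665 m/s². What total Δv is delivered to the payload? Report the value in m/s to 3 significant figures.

Ignition mass of stage 1 = 32,500+2,550 + 5,630+733 + 2,210 = 43,623 kg.
Stage 1: m₀ = 43,623 kg, m_f = 43,623 − 32,500 = 11,123 kg; Δv = 302×9.80665×ln(3.922) = 2961.6×1.3666 ≈ 4047 m/s.
Stage 2: m₀ = 8,573 kg, m_f = 8,573 − 5,630 = 2,943 kg; Δv = 302×9.80665×ln(2.913) = 2961.6×1.0692 ≈ 3167 m/s.
Total Δv = 4047 + 3167 = 7214 m/s.

Δv ≈ 7210 m/s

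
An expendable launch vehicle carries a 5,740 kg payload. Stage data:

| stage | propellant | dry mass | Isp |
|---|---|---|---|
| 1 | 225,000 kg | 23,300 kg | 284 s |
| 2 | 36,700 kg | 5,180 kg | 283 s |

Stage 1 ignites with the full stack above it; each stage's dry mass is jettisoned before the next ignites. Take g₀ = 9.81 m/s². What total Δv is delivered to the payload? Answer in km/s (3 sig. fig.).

Ignition mass of stage 1 = 225,000+23,300 + 36,700+5,180 + 5,740 = 295,920 kg.
Stage 1: m₀ = 295,920 kg, m_f = 295,920 − 225,000 = 70,920 kg; Δv = 284×9.81×ln(4.173) = 2786.0×1.4285 ≈ 3980 m/s.
Stage 2: m₀ = 47,620 kg, m_f = 47,620 − 36,700 = 10,920 kg; Δv = 283×9.81×ln(4.361) = 2776.2×1.4727 ≈ 4088 m/s.
Total Δv = 3980 + 4088 = 8068 m/s.

Δv ≈ 8.07 km/s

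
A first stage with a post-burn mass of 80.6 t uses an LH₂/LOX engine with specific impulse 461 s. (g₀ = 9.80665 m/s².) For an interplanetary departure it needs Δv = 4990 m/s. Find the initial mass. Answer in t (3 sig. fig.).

v_e = Isp · g₀ = 461 × 9.80665 = 4520.9 m/s.
By the Tsiolkovsky rocket equation, m₀/m_f = exp(Δv / v_e) = exp(4990 / 4520.9) = exp(1.1038) = 3.0155.
m₀ = m_f × 3.0155 = 80.6 × 3.0155 = 243.049 t.

initial mass ≈ 243 t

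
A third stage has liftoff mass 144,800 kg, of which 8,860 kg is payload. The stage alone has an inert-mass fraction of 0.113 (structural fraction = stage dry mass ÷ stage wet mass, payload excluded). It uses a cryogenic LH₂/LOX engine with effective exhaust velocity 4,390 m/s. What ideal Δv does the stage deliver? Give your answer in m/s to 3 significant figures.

Stage wet mass = m₀ − payload = 144,800 − 8,860 = 135,940 kg.
Stage dry mass = ε × stage wet mass = 0.113 × 135,940 = 15,361.2 kg.
Burnout mass m_f = stage dry + payload = 15,361.2 + 8,860 = 24,221.2 kg.
Δv = v_e · ln(144,800/24,221.2) = 4390.0 × ln(5.978) = 4390.0 × 1.7881 ≈ 7850 m/s.

Δv ≈ 7850 m/s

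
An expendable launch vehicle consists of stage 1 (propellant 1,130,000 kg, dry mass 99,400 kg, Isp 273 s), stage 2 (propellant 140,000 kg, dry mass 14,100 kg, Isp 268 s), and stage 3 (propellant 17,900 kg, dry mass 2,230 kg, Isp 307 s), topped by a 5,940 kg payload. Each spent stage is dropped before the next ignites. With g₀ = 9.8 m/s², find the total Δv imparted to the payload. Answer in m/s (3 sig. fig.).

Ignition mass of stage 1 = 1,130,000+99,400 + 140,000+14,100 + 17,900+2,230 + 5,940 = 1,409,570 kg.
Stage 1: m₀ = 1,409,570 kg, m_f = 1,409,570 − 1,130,000 = 279,570 kg; Δv = 273×9.8×ln(5.042) = 2675.4×1.6178 ≈ 4328 m/s.
Stage 2: m₀ = 180,170 kg, m_f = 180,170 − 140,000 = 40,170 kg; Δv = 268×9.8×ln(4.485) = 2626.4×1.5008 ≈ 3942 m/s.
Stage 3: m₀ = 26,070 kg, m_f = 26,070 − 17,900 = 8,170 kg; Δv = 307×9.8×ln(3.191) = 3008.6×1.1603 ≈ 3491 m/s.
Total Δv = 4328 + 3942 + 3491 = 11761 m/s.

Δv ≈ 11800 m/s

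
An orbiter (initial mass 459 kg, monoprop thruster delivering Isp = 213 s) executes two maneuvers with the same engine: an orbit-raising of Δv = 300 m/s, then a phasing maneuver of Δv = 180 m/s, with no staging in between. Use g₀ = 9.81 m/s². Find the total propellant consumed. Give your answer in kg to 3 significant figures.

v_e = Isp · g₀ = 213 × 9.81 = 2089.5 m/s.
After the first burn: m = 459 × exp(−300/2089.5) = 459 × 0.86626 = 397.613 kg.
After the second burn: m = 397.613 × exp(−180/2089.5) = 397.613 × 0.91746 = 364.794 kg.
Total propellant = m₀ − m_final = 459 − 364.794 = 94.206 kg.

total propellant consumed ≈ 94.2 kg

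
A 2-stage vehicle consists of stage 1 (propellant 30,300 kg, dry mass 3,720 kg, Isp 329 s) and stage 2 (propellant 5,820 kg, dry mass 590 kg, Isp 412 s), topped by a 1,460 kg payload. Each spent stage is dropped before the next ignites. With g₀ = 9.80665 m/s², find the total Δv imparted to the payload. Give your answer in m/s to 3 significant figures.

Ignition mass of stage 1 = 30,300+3,720 + 5,820+590 + 1,460 = 41,890 kg.
Stage 1: m₀ = 41,890 kg, m_f = 41,890 − 30,300 = 11,590 kg; Δv = 329×9.80665×ln(3.614) = 3226.4×1.2849 ≈ 4146 m/s.
Stage 2: m₀ = 7,870 kg, m_f = 7,870 − 5,820 = 2,050 kg; Δv = 412×9.80665×ln(3.839) = 4040.3×1.3452 ≈ 5435 m/s.
Total Δv = 4146 + 5435 = 9581 m/s.

Δv ≈ 9580 m/s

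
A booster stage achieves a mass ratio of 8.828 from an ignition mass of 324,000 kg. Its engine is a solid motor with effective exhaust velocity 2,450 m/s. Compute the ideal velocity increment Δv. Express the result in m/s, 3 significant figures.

Δv ≈ 5340 m/s

Rocket equation: Δv = v_e · ln(8.828) = 2450.0 × 2.1779 ≈ 5335.9 m/s.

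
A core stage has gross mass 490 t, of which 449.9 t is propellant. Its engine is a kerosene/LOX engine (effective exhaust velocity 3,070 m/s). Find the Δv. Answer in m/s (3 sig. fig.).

m_f = m₀ − m_prop = 490 − 449.9 = 40.1 t.
Using Δv = v_e ln(m₀/m_f): Δv = v_e · ln(m₀/m_f) = 3070.0 × ln(12.22) = 3070.0 × 2.5030 ≈ 7684.3 m/s.

Δv ≈ 7680 m/s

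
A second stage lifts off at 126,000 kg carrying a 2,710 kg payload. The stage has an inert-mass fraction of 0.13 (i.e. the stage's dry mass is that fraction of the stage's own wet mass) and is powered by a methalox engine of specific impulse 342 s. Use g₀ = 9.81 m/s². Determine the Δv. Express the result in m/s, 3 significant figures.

Stage wet mass = m₀ − payload = 126,000 − 2,710 = 123,290 kg.
Stage dry mass = ε × stage wet mass = 0.13 × 123,290 = 16,027.7 kg.
Burnout mass m_f = stage dry + payload = 16,027.7 + 2,710 = 18,737.7 kg.
v_e = Isp · g₀ = 342 × 9.81 = 3355.0 m/s.
Δv = v_e · ln(126,000/18,737.7) = 3355.0 × ln(6.724) = 3355.0 × 1.9057 ≈ 6394 m/s.

Δv ≈ 6390 m/s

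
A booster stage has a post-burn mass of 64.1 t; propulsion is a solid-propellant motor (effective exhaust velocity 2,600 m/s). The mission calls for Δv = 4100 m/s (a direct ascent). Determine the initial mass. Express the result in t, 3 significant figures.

initial mass ≈ 310 t

Using Δv = v_e ln(m₀/m_f): m₀/m_f = exp(Δv / v_e) = exp(4100 / 2600.0) = exp(1.5769) = 4.8400.
m₀ = m_f × 4.8400 = 64.1 × 4.8400 = 310.244 t.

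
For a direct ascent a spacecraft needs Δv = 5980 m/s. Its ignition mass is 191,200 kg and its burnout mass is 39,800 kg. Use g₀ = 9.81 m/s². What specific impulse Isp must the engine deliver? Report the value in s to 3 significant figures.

ln(m₀/m_f) = ln(191200/39800) = ln(4.804) = 1.5695.
v_e = Δv / ln(m₀/m_f) = 5980 / 1.5695 = 3810.2 m/s.
Isp = v_e / g₀ = 3810.2 / 9.81 = 388.4 s.

Isp ≈ 388 s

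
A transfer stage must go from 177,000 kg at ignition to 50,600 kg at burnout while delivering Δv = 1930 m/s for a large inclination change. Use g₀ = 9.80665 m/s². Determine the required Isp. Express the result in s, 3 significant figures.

ln(m₀/m_f) = ln(177000/50600) = ln(3.498) = 1.2522.
v_e = Δv / ln(m₀/m_f) = 1930 / 1.2522 = 1541.3 m/s.
Isp = v_e / g₀ = 1541.3 / 9.80665 = 157.2 s.

Isp ≈ 157 s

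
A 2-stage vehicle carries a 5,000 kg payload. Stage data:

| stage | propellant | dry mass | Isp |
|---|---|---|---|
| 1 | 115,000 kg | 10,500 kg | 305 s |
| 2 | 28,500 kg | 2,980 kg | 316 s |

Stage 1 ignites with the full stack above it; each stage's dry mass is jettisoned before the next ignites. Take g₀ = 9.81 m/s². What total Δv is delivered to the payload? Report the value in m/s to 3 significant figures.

Ignition mass of stage 1 = 115,000+10,500 + 28,500+2,980 + 5,000 = 161,980 kg.
Stage 1: m₀ = 161,980 kg, m_f = 161,980 − 115,000 = 46,980 kg; Δv = 305×9.81×ln(3.448) = 2992.1×1.2378 ≈ 3703 m/s.
Stage 2: m₀ = 36,480 kg, m_f = 36,480 − 28,500 = 7,980 kg; Δv = 316×9.81×ln(4.571) = 3100.0×1.5198 ≈ 4711 m/s.
Total Δv = 3703 + 4711 = 8414 m/s.

Δv ≈ 8410 m/s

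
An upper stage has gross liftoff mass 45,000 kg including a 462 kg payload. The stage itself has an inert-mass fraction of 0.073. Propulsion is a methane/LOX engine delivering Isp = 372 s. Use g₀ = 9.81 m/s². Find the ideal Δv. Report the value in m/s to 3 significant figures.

Δv ≈ 9100 m/s

Stage wet mass = m₀ − payload = 45,000 − 462 = 44,538 kg.
Stage dry mass = ε × stage wet mass = 0.073 × 44,538 = 3,251.27 kg.
Burnout mass m_f = stage dry + payload = 3,251.27 + 462 = 3,713.27 kg.
v_e = Isp · g₀ = 372 × 9.81 = 3649.3 m/s.
By the Tsiolkovsky rocket equation, Δv = v_e · ln(45,000/3,713.27) = 3649.3 × ln(12.12) = 3649.3 × 2.4947 ≈ 9104 m/s.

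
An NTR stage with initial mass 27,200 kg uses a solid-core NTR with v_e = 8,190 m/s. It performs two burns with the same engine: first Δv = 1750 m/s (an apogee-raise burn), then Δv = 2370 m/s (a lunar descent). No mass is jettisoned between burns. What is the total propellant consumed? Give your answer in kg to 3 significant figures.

After the first burn: m = 27200 × exp(−1750/8190.0) = 27200 × 0.80761 = 21,967 kg.
After the second burn: m = 21,967 × exp(−2370/8190.0) = 21,967 × 0.74873 = 16,447.4 kg.
Total propellant = m₀ − m_final = 27200 − 16,447.4 = 10,752.6 kg.

total propellant consumed ≈ 10800 kg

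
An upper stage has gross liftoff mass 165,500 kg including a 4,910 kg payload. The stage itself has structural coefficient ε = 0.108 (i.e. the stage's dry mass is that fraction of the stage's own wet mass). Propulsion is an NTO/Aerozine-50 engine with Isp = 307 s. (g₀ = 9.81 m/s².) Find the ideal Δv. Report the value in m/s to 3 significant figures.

Δv ≈ 6040 m/s

Stage wet mass = m₀ − payload = 165,500 − 4,910 = 160,590 kg.
Stage dry mass = ε × stage wet mass = 0.108 × 160,590 = 17,343.7 kg.
Burnout mass m_f = stage dry + payload = 17,343.7 + 4,910 = 22,253.7 kg.
v_e = Isp · g₀ = 307 × 9.81 = 3011.7 m/s.
Rocket equation: Δv = v_e · ln(165,500/22,253.7) = 3011.7 × ln(7.437) = 3011.7 × 2.0065 ≈ 6043 m/s.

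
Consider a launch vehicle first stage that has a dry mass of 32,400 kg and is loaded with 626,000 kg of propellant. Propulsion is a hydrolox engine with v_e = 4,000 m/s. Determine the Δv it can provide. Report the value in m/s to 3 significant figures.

m₀ = m_dry + m_prop = 32,400 + 626,000 = 658,400 kg.
From the ideal rocket equation, Δv = v_e · ln(m₀/m_f) = 4000.0 × ln(20.32) = 4000.0 × 3.0117 ≈ 12046.6 m/s.

Δv ≈ 12000 m/s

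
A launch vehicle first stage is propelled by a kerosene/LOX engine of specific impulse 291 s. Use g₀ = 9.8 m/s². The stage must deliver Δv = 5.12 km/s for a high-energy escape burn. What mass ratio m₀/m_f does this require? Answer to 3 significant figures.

mass ratio ≈ 6.02

v_e = Isp · g₀ = 291 × 9.8 = 2851.8 m/s.
By the Tsiolkovsky rocket equation, m₀/m_f = exp(Δv / v_e) = exp(5120 / 2851.8) = exp(1.7954) = 6.0216.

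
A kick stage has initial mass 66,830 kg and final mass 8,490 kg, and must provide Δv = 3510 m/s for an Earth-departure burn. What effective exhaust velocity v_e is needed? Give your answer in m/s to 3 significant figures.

v_e ≈ 1700 m/s

ln(m₀/m_f) = ln(66830/8490) = ln(7.872) = 2.0633.
By the Tsiolkovsky rocket equation, v_e = Δv / ln(m₀/m_f) = 3510 / 2.0633 = 1701.2 m/s.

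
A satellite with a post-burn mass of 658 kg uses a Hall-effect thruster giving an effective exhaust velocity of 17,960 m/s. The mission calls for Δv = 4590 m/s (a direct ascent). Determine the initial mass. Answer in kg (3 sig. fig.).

initial mass ≈ 850 kg

By the Tsiolkovsky rocket equation, m₀/m_f = exp(Δv / v_e) = exp(4590 / 17960.0) = exp(0.2556) = 1.2912.
m₀ = m_f × 1.2912 = 658 × 1.2912 = 849.61 kg.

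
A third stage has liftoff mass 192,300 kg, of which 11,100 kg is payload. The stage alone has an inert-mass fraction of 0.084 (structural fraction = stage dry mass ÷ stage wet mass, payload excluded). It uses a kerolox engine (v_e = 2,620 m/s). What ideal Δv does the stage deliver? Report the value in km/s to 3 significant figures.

Δv ≈ 5.21 km/s

Stage wet mass = m₀ − payload = 192,300 − 11,100 = 181,200 kg.
Stage dry mass = ε × stage wet mass = 0.084 × 181,200 = 15,220.8 kg.
Burnout mass m_f = stage dry + payload = 15,220.8 + 11,100 = 26,320.8 kg.
Δv = v_e · ln(192,300/26,320.8) = 2620.0 × ln(7.306) = 2620.0 × 1.9887 ≈ 5210 m/s.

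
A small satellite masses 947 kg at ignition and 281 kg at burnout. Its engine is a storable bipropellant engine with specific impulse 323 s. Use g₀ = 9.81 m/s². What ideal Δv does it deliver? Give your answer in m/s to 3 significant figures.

v_e = Isp · g₀ = 323 × 9.81 = 3168.6 m/s.
By the Tsiolkovsky rocket equation, Δv = v_e · ln(m₀/m_f) = 3168.6 × ln(3.37) = 3168.6 × 1.2149 ≈ 3849.7 m/s.

Δv ≈ 3850 m/s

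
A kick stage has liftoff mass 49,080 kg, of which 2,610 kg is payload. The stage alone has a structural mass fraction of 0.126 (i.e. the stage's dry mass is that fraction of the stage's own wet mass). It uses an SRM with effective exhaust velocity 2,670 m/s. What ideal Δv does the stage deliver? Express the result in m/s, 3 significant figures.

Stage wet mass = m₀ − payload = 49,080 − 2,610 = 46,470 kg.
Stage dry mass = ε × stage wet mass = 0.126 × 46,470 = 5,855.22 kg.
Burnout mass m_f = stage dry + payload = 5,855.22 + 2,610 = 8,465.22 kg.
Δv = v_e · ln(49,080/8,465.22) = 2670.0 × ln(5.798) = 2670.0 × 1.7575 ≈ 4692 m/s.

Δv ≈ 4690 m/s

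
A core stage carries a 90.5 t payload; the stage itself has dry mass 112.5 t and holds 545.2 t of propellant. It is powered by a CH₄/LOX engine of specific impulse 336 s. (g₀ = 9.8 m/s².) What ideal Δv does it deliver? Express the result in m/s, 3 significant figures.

v_e = Isp · g₀ = 336 × 9.8 = 3292.8 m/s.
m₀ = payload + dry + propellant = 90.5 + 112.5 + 545.2 = 748.2 t.
m_f = payload + dry = 90.5 + 112.5 = 203 t.
Δv = v_e · ln(m₀/m_f) = 3292.8 × ln(3.686) = 3292.8 × 1.3045 ≈ 4295.3 m/s.

Δv ≈ 4300 m/s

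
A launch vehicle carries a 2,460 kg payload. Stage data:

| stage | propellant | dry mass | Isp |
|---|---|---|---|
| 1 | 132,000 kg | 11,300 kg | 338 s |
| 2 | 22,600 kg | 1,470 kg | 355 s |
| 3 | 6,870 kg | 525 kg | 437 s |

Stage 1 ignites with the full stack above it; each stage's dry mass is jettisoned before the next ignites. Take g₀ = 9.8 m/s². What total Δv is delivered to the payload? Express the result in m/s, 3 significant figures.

Ignition mass of stage 1 = 132,000+11,300 + 22,600+1,470 + 6,870+525 + 2,460 = 177,225 kg.
Stage 1: m₀ = 177,225 kg, m_f = 177,225 − 132,000 = 45,225 kg; Δv = 338×9.8×ln(3.919) = 3312.4×1.3658 ≈ 4524 m/s.
Stage 2: m₀ = 33,925 kg, m_f = 33,925 − 22,600 = 11,325 kg; Δv = 355×9.8×ln(2.996) = 3479.0×1.0971 ≈ 3817 m/s.
Stage 3: m₀ = 9,855 kg, m_f = 9,855 − 6,870 = 2,985 kg; Δv = 437×9.8×ln(3.302) = 4282.6×1.1944 ≈ 5115 m/s.
Total Δv = 4524 + 3817 + 5115 = 13456 m/s.

Δv ≈ 13500 m/s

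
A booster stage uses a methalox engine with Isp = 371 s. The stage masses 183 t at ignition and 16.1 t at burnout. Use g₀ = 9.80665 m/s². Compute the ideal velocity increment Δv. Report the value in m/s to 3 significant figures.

v_e = Isp · g₀ = 371 × 9.80665 = 3638.3 m/s.
Using Δv = v_e ln(m₀/m_f): Δv = v_e · ln(m₀/m_f) = 3638.3 × ln(11.37) = 3638.3 × 2.4307 ≈ 8843.4 m/s.

Δv ≈ 8840 m/s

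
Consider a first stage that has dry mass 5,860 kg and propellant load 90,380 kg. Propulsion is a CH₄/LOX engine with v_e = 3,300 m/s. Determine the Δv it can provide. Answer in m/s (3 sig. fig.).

m₀ = m_dry + m_prop = 5,860 + 90,380 = 96,240 kg.
Δv = v_e · ln(m₀/m_f) = 3300.0 × ln(16.42) = 3300.0 × 2.7987 ≈ 9235.7 m/s.

Δv ≈ 9240 m/s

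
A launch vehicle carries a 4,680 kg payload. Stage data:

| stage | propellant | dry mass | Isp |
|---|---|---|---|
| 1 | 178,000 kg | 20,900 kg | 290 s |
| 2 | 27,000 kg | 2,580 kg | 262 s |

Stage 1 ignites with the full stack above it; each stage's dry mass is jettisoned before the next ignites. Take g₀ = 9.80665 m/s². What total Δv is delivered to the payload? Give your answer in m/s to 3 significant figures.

Δv ≈ 8090 m/s

Ignition mass of stage 1 = 178,000+20,900 + 27,000+2,580 + 4,680 = 233,160 kg.
Stage 1: m₀ = 233,160 kg, m_f = 233,160 − 178,000 = 55,160 kg; Δv = 290×9.80665×ln(4.227) = 2843.9×1.4415 ≈ 4099 m/s.
Stage 2: m₀ = 34,260 kg, m_f = 34,260 − 27,000 = 7,260 kg; Δv = 262×9.80665×ln(4.719) = 2569.3×1.5516 ≈ 3987 m/s.
Total Δv = 4099 + 3987 = 8086 m/s.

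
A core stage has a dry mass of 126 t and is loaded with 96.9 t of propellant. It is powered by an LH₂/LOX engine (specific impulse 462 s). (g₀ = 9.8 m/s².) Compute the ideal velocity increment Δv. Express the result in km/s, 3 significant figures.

v_e = Isp · g₀ = 462 × 9.8 = 4527.6 m/s.
m₀ = m_dry + m_prop = 126 + 96.9 = 222.9 t.
Δv = v_e · ln(m₀/m_f) = 4527.6 × ln(1.769) = 4527.6 × 0.5704 ≈ 2582.7 m/s.

Δv ≈ 2.58 km/s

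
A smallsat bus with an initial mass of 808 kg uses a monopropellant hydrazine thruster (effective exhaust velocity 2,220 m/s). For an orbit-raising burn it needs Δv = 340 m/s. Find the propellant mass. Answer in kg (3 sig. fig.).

m₀/m_f = exp(Δv / v_e) = exp(340 / 2220.0) = exp(0.1532) = 1.1655.
m_f = 808 / 1.1655 = 693.265 kg, so propellant = m₀ − m_f = 808 − 693.265 = 114.735 kg.

propellant mass ≈ 115 kg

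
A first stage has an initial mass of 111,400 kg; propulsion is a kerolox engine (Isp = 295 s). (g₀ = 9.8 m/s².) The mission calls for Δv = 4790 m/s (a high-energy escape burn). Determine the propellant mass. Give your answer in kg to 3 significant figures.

v_e = Isp · g₀ = 295 × 9.8 = 2891.0 m/s.
From the ideal rocket equation, m₀/m_f = exp(Δv / v_e) = exp(4790 / 2891.0) = exp(1.6569) = 5.2429.
m_f = 111,400 / 5.2429 = 21,247.8 kg, so propellant = m₀ − m_f = 111,400 − 21,247.8 = 90,152.2 kg.

propellant mass ≈ 90200 kg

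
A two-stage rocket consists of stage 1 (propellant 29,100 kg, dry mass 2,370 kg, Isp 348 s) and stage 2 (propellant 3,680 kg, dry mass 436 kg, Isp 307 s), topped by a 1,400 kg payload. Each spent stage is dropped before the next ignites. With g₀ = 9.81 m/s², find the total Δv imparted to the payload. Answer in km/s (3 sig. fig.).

Ignition mass of stage 1 = 29,100+2,370 + 3,680+436 + 1,400 = 36,986 kg.
Stage 1: m₀ = 36,986 kg, m_f = 36,986 − 29,100 = 7,886 kg; Δv = 348×9.81×ln(4.69) = 3413.9×1.5455 ≈ 5276 m/s.
Stage 2: m₀ = 5,516 kg, m_f = 5,516 − 3,680 = 1,836 kg; Δv = 307×9.81×ln(3.004) = 3011.7×1.1001 ≈ 3313 m/s.
Total Δv = 5276 + 3313 = 8589 m/s.

Δv ≈ 8.59 km/s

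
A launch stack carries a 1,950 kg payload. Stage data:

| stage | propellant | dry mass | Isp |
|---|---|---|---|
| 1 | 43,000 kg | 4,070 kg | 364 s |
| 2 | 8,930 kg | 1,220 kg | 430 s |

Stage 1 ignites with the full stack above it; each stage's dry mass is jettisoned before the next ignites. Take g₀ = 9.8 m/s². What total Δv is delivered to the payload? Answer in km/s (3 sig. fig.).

Δv ≈ 10.3 km/s

Ignition mass of stage 1 = 43,000+4,070 + 8,930+1,220 + 1,950 = 59,170 kg.
Stage 1: m₀ = 59,170 kg, m_f = 59,170 − 43,000 = 16,170 kg; Δv = 364×9.8×ln(3.659) = 3567.2×1.2973 ≈ 4628 m/s.
Stage 2: m₀ = 12,100 kg, m_f = 12,100 − 8,930 = 3,170 kg; Δv = 430×9.8×ln(3.817) = 4214.0×1.3395 ≈ 5645 m/s.
Total Δv = 4628 + 5645 = 10273 m/s.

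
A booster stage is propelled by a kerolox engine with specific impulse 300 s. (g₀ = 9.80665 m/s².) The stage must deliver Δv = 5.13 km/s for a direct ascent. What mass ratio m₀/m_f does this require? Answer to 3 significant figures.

v_e = Isp · g₀ = 300 × 9.80665 = 2942.0 m/s.
m₀/m_f = exp(Δv / v_e) = exp(5130 / 2942.0) = exp(1.7437) = 5.7185.

mass ratio ≈ 5.72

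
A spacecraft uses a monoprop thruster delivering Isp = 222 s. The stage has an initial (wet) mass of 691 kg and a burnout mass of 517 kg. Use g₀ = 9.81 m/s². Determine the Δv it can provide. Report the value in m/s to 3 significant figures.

v_e = Isp · g₀ = 222 × 9.81 = 2177.8 m/s.
Using Δv = v_e ln(m₀/m_f): Δv = v_e · ln(m₀/m_f) = 2177.8 × ln(1.337) = 2177.8 × 0.2901 ≈ 631.8 m/s.

Δv ≈ 632 m/s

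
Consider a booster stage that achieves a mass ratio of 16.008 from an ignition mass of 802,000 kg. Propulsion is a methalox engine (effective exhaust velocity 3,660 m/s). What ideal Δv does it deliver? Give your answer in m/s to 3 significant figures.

Δv ≈ 10100 m/s

By the Tsiolkovsky rocket equation, Δv = v_e · ln(16.008) = 3660.0 × 2.7731 ≈ 10149.5 m/s.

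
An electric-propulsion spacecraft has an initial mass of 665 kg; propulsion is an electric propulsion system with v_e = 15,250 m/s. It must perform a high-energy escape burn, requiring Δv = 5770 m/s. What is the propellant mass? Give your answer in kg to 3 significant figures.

propellant mass ≈ 209 kg

Rocket equation: m₀/m_f = exp(Δv / v_e) = exp(5770 / 15250.0) = exp(0.3784) = 1.4599.
m_f = 665 / 1.4599 = 455.511 kg, so propellant = m₀ − m_f = 665 − 455.511 = 209.489 kg.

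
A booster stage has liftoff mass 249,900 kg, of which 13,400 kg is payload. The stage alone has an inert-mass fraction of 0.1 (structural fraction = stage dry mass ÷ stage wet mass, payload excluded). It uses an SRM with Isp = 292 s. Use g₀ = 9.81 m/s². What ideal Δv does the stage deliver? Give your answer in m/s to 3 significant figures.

Stage wet mass = m₀ − payload = 249,900 − 13,400 = 236,500 kg.
Stage dry mass = ε × stage wet mass = 0.1 × 236,500 = 23,650 kg.
Burnout mass m_f = stage dry + payload = 23,650 + 13,400 = 37,050 kg.
v_e = Isp · g₀ = 292 × 9.81 = 2864.5 m/s.
Δv = v_e · ln(249,900/37,050) = 2864.5 × ln(6.745) = 2864.5 × 1.9088 ≈ 5468 m/s.

Δv ≈ 5470 m/s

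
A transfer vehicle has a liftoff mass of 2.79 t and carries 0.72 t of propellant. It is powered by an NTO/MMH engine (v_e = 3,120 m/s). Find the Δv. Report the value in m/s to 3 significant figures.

Δv ≈ 931 m/s

m_f = m₀ − m_prop = 2.79 − 0.72 = 2.07 t.
Δv = v_e · ln(m₀/m_f) = 3120.0 × ln(1.348) = 3120.0 × 0.2985 ≈ 931.3 m/s.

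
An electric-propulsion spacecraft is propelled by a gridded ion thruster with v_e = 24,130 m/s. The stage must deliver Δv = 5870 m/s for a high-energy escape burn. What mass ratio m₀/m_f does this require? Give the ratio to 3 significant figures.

mass ratio ≈ 1.28

By the Tsiolkovsky rocket equation, m₀/m_f = exp(Δv / v_e) = exp(5870 / 24130.0) = exp(0.2433) = 1.2754.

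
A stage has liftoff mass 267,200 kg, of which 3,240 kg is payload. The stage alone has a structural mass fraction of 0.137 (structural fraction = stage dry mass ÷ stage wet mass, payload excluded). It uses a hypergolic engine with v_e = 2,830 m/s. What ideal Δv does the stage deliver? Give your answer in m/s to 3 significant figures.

Stage wet mass = m₀ − payload = 267,200 − 3,240 = 263,960 kg.
Stage dry mass = ε × stage wet mass = 0.137 × 263,960 = 36,162.5 kg.
Burnout mass m_f = stage dry + payload = 36,162.5 + 3,240 = 39,402.5 kg.
Δv = v_e · ln(267,200/39,402.5) = 2830.0 × ln(6.781) = 2830.0 × 1.9142 ≈ 5417 m/s.

Δv ≈ 5420 m/s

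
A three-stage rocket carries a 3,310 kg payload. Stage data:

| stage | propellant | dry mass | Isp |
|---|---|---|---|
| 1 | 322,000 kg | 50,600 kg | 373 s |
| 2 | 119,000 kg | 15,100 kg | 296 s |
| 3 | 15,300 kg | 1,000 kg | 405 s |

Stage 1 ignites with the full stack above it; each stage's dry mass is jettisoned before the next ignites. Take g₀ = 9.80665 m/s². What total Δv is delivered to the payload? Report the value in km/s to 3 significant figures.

Δv ≈ 13.8 km/s

Ignition mass of stage 1 = 322,000+50,600 + 119,000+15,100 + 15,300+1,000 + 3,310 = 526,310 kg.
Stage 1: m₀ = 526,310 kg, m_f = 526,310 − 322,000 = 204,310 kg; Δv = 373×9.80665×ln(2.576) = 3657.9×0.9463 ≈ 3461 m/s.
Stage 2: m₀ = 153,710 kg, m_f = 153,710 − 119,000 = 34,710 kg; Δv = 296×9.80665×ln(4.428) = 2902.8×1.4880 ≈ 4319 m/s.
Stage 3: m₀ = 19,610 kg, m_f = 19,610 − 15,300 = 4,310 kg; Δv = 405×9.80665×ln(4.55) = 3971.7×1.5151 ≈ 6018 m/s.
Total Δv = 3461 + 4319 + 6018 = 13798 m/s.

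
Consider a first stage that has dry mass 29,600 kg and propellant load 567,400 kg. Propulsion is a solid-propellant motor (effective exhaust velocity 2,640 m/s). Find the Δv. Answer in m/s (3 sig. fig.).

Δv ≈ 7930 m/s

m₀ = m_dry + m_prop = 29,600 + 567,400 = 597,000 kg.
Rocket equation: Δv = v_e · ln(m₀/m_f) = 2640.0 × ln(20.17) = 2640.0 × 3.0041 ≈ 7930.9 m/s.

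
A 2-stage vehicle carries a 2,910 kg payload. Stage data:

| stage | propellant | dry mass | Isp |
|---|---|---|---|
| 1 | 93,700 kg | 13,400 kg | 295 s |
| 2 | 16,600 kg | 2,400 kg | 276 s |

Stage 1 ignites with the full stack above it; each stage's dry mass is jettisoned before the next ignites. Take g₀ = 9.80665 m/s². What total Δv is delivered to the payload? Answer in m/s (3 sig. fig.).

Δv ≈ 7580 m/s

Ignition mass of stage 1 = 93,700+13,400 + 16,600+2,400 + 2,910 = 129,010 kg.
Stage 1: m₀ = 129,010 kg, m_f = 129,010 − 93,700 = 35,310 kg; Δv = 295×9.80665×ln(3.654) = 2893.0×1.2957 ≈ 3748 m/s.
Stage 2: m₀ = 21,910 kg, m_f = 21,910 − 16,600 = 5,310 kg; Δv = 276×9.80665×ln(4.126) = 2706.6×1.4174 ≈ 3836 m/s.
Total Δv = 3748 + 3836 = 7584 m/s.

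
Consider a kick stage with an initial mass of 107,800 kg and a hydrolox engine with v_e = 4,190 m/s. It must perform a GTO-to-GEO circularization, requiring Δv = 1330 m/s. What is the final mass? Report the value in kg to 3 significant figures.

From the ideal rocket equation, m₀/m_f = exp(Δv / v_e) = exp(1330 / 4190.0) = exp(0.3174) = 1.3736.
m_f = m₀ / 1.3736 = 107,800 / 1.3736 = 78,479.9 kg.

final mass ≈ 78500 kg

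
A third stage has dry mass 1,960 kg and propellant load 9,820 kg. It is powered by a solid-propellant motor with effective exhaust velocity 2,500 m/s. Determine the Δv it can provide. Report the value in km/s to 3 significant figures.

Δv ≈ 4.48 km/s

m₀ = m_dry + m_prop = 1,960 + 9,820 = 11,780 kg.
From the ideal rocket equation, Δv = v_e · ln(m₀/m_f) = 2500.0 × ln(6.01) = 2500.0 × 1.7935 ≈ 4483.6 m/s.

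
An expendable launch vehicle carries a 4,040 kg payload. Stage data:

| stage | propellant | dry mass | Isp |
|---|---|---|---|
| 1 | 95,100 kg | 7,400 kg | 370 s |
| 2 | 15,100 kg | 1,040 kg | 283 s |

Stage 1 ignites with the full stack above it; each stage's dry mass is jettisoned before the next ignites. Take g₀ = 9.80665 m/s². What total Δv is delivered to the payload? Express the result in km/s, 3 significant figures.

Δv ≈ 9.24 km/s

Ignition mass of stage 1 = 95,100+7,400 + 15,100+1,040 + 4,040 = 122,680 kg.
Stage 1: m₀ = 122,680 kg, m_f = 122,680 − 95,100 = 27,580 kg; Δv = 370×9.80665×ln(4.448) = 3628.5×1.4925 ≈ 5415 m/s.
Stage 2: m₀ = 20,180 kg, m_f = 20,180 − 15,100 = 5,080 kg; Δv = 283×9.80665×ln(3.972) = 2775.3×1.3794 ≈ 3828 m/s.
Total Δv = 5415 + 3828 = 9243 m/s.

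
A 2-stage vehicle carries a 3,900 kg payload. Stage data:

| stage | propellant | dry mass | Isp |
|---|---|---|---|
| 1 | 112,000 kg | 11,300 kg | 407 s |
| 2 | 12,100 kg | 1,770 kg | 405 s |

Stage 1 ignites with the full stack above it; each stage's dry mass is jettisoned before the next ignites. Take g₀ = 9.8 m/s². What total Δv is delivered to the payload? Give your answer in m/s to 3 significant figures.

Δv ≈ 10800 m/s

Ignition mass of stage 1 = 112,000+11,300 + 12,100+1,770 + 3,900 = 141,070 kg.
Stage 1: m₀ = 141,070 kg, m_f = 141,070 − 112,000 = 29,070 kg; Δv = 407×9.8×ln(4.853) = 3988.6×1.5795 ≈ 6300 m/s.
Stage 2: m₀ = 17,770 kg, m_f = 17,770 − 12,100 = 5,670 kg; Δv = 405×9.8×ln(3.134) = 3969.0×1.1423 ≈ 4534 m/s.
Total Δv = 6300 + 4534 = 10834 m/s.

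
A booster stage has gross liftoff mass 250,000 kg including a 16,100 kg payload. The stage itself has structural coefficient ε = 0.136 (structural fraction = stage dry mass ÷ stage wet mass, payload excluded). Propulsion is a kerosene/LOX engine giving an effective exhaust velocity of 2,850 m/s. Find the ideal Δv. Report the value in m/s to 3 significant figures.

Stage wet mass = m₀ − payload = 250,000 − 16,100 = 233,900 kg.
Stage dry mass = ε × stage wet mass = 0.136 × 233,900 = 31,810.4 kg.
Burnout mass m_f = stage dry + payload = 31,810.4 + 16,100 = 47,910.4 kg.
Using Δv = v_e ln(m₀/m_f): Δv = v_e · ln(250,000/47,910.4) = 2850.0 × ln(5.218) = 2850.0 × 1.6521 ≈ 4709 m/s.

Δv ≈ 4710 m/s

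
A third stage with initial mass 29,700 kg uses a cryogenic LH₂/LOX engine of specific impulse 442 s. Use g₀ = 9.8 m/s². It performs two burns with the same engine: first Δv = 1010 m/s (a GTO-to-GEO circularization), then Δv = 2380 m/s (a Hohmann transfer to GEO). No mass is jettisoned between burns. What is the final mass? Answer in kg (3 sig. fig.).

final mass ≈ 13600 kg

v_e = Isp · g₀ = 442 × 9.8 = 4331.6 m/s.
After the first burn: m = 29700 × exp(−1010/4331.6) = 29700 × 0.79202 = 23,523 kg.
After the second burn: m = 23,523 × exp(−2380/4331.6) = 23,523 × 0.57727 = 13,579.1 kg.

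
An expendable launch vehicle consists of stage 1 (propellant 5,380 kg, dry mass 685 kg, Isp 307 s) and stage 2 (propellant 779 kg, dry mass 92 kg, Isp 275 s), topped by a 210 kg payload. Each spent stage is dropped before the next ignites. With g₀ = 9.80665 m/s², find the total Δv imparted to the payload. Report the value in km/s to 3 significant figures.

Δv ≈ 7.65 km/s

Ignition mass of stage 1 = 5,380+685 + 779+92 + 210 = 7,146 kg.
Stage 1: m₀ = 7,146 kg, m_f = 7,146 − 5,380 = 1,766 kg; Δv = 307×9.80665×ln(4.046) = 3010.6×1.3978 ≈ 4208 m/s.
Stage 2: m₀ = 1,081 kg, m_f = 1,081 − 779 = 302 kg; Δv = 275×9.80665×ln(3.579) = 2696.8×1.2752 ≈ 3439 m/s.
Total Δv = 4208 + 3439 = 7647 m/s.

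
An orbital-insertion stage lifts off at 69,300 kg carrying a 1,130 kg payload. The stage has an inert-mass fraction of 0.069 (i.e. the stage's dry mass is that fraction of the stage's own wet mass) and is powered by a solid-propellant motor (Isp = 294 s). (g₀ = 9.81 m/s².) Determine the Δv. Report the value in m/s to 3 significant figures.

Stage wet mass = m₀ − payload = 69,300 − 1,130 = 68,170 kg.
Stage dry mass = ε × stage wet mass = 0.069 × 68,170 = 4,703.73 kg.
Burnout mass m_f = stage dry + payload = 4,703.73 + 1,130 = 5,833.73 kg.
v_e = Isp · g₀ = 294 × 9.81 = 2884.1 m/s.
Using Δv = v_e ln(m₀/m_f): Δv = v_e · ln(69,300/5,833.73) = 2884.1 × ln(11.88) = 2884.1 × 2.4748 ≈ 7138 m/s.

Δv ≈ 7140 m/s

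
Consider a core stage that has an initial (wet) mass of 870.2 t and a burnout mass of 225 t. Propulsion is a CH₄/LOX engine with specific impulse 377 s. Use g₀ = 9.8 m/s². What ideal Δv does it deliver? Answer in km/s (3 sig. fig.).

Δv ≈ 5.00 km/s

v_e = Isp · g₀ = 377 × 9.8 = 3694.6 m/s.
Δv = v_e · ln(m₀/m_f) = 3694.6 × ln(3.868) = 3694.6 × 1.3526 ≈ 4997.4 m/s.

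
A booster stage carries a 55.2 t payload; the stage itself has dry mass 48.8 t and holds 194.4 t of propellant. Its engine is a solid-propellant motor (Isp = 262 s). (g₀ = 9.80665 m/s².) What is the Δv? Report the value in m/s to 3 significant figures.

Δv ≈ 2710 m/s

v_e = Isp · g₀ = 262 × 9.80665 = 2569.3 m/s.
m₀ = payload + dry + propellant = 55.2 + 48.8 + 194.4 = 298.4 t.
m_f = payload + dry = 55.2 + 48.8 = 104 t.
Δv = v_e · ln(m₀/m_f) = 2569.3 × ln(2.869) = 2569.3 × 1.0540 ≈ 2708.2 m/s.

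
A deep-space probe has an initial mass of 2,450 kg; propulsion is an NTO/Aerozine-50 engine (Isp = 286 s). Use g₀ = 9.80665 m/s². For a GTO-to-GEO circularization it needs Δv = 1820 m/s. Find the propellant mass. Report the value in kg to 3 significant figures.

v_e = Isp · g₀ = 286 × 9.80665 = 2804.7 m/s.
m₀/m_f = exp(Δv / v_e) = exp(1820 / 2804.7) = exp(0.6489) = 1.9135.
m_f = 2,450 / 1.9135 = 1,280.38 kg, so propellant = m₀ − m_f = 2,450 − 1,280.38 = 1,169.62 kg.

propellant mass ≈ 1170 kg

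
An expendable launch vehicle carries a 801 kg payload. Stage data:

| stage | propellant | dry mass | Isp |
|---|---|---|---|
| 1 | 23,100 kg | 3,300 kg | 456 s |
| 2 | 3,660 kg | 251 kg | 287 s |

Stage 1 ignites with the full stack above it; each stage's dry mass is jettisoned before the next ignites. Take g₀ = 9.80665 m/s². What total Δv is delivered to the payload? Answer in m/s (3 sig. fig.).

Ignition mass of stage 1 = 23,100+3,300 + 3,660+251 + 801 = 31,112 kg.
Stage 1: m₀ = 31,112 kg, m_f = 31,112 − 23,100 = 8,012 kg; Δv = 456×9.80665×ln(3.883) = 4471.8×1.3567 ≈ 6067 m/s.
Stage 2: m₀ = 4,712 kg, m_f = 4,712 − 3,660 = 1,052 kg; Δv = 287×9.80665×ln(4.479) = 2814.5×1.4994 ≈ 4220 m/s.
Total Δv = 6067 + 4220 = 10287 m/s.

Δv ≈ 10300 m/s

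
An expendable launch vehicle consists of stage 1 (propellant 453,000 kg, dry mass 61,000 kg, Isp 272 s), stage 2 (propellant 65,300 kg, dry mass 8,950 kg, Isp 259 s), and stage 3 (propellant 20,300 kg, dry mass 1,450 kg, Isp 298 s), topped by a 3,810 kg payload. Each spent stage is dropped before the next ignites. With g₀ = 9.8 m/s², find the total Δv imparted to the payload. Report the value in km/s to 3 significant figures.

Ignition mass of stage 1 = 453,000+61,000 + 65,300+8,950 + 20,300+1,450 + 3,810 = 613,810 kg.
Stage 1: m₀ = 613,810 kg, m_f = 613,810 − 453,000 = 160,810 kg; Δv = 272×9.8×ln(3.817) = 2665.6×1.3395 ≈ 3570 m/s.
Stage 2: m₀ = 99,810 kg, m_f = 99,810 − 65,300 = 34,510 kg; Δv = 259×9.8×ln(2.892) = 2538.2×1.0620 ≈ 2696 m/s.
Stage 3: m₀ = 25,560 kg, m_f = 25,560 − 20,300 = 5,260 kg; Δv = 298×9.8×ln(4.859) = 2920.4×1.5809 ≈ 4617 m/s.
Total Δv = 3570 + 2696 + 4617 = 10883 m/s.

Δv ≈ 10.9 km/s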